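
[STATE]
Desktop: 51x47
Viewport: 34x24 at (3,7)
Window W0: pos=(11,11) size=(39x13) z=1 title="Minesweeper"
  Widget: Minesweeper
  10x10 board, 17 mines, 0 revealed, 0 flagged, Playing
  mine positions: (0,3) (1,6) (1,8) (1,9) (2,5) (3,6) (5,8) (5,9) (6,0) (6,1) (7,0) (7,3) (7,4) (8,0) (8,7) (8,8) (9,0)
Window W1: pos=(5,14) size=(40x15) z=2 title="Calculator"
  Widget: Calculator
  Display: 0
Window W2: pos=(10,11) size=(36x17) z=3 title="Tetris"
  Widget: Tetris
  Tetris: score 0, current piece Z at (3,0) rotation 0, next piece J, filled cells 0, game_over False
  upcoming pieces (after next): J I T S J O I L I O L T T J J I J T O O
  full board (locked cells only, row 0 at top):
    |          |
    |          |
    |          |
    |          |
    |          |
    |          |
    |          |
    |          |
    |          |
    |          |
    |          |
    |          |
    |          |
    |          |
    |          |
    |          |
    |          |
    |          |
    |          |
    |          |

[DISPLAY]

                                  
                                  
                                  
                                  
       ┏━━━━━━━━━━━━━━━━━━━━━━━━━━
       ┃ Tetris                   
       ┠──────────────────────────
  ┏━━━━┃          │Next:          
  ┃ Cal┃          │█              
  ┠────┃          │███            
  ┃    ┃          │               
  ┃┌───┃          │               
  ┃│ 7 ┃          │               
  ┃├───┃          │Score:         
  ┃│ 4 ┃          │0              
  ┃├───┃          │               
  ┃│ 1 ┃          │               
  ┃├───┃          │               
  ┃│ 0 ┃          │               
  ┃├───┃          │               
  ┃│ C ┗━━━━━━━━━━━━━━━━━━━━━━━━━━
  ┗━━━━━━━━━━━━━━━━━━━━━━━━━━━━━━━
                                  
                                  


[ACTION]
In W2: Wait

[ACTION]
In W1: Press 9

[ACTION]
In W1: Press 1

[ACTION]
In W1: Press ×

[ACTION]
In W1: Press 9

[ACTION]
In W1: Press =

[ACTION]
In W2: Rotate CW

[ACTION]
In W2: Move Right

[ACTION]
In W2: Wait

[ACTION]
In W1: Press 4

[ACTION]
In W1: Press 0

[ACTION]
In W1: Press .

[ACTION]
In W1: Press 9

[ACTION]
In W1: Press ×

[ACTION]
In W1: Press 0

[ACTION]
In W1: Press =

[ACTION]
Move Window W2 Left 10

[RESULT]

                                  
                                  
                                  
                                  
━━━━━━━━━━━━━━━━━━━━━━━━━━━━━━━━┓━
etris                           ┃ 
────────────────────────────────┨─
        │Next:                  ┃━
        │█                      ┃ 
        │███                    ┃─
        │                       ┃ 
        │                       ┃ 
        │                       ┃ 
        │Score:                 ┃ 
        │0                      ┃ 
        │                       ┃ 
        │                       ┃ 
        │                       ┃ 
        │                       ┃ 
        │                       ┃ 
━━━━━━━━━━━━━━━━━━━━━━━━━━━━━━━━┛ 
  ┗━━━━━━━━━━━━━━━━━━━━━━━━━━━━━━━
                                  
                                  


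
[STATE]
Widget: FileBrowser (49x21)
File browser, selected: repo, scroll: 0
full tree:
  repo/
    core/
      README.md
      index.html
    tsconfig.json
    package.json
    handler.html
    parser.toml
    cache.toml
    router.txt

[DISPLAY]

> [-] repo/                                      
    [+] core/                                    
    tsconfig.json                                
    package.json                                 
    handler.html                                 
    parser.toml                                  
    cache.toml                                   
    router.txt                                   
                                                 
                                                 
                                                 
                                                 
                                                 
                                                 
                                                 
                                                 
                                                 
                                                 
                                                 
                                                 
                                                 


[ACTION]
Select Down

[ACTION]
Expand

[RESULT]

  [-] repo/                                      
  > [-] core/                                    
      README.md                                  
      index.html                                 
    tsconfig.json                                
    package.json                                 
    handler.html                                 
    parser.toml                                  
    cache.toml                                   
    router.txt                                   
                                                 
                                                 
                                                 
                                                 
                                                 
                                                 
                                                 
                                                 
                                                 
                                                 
                                                 


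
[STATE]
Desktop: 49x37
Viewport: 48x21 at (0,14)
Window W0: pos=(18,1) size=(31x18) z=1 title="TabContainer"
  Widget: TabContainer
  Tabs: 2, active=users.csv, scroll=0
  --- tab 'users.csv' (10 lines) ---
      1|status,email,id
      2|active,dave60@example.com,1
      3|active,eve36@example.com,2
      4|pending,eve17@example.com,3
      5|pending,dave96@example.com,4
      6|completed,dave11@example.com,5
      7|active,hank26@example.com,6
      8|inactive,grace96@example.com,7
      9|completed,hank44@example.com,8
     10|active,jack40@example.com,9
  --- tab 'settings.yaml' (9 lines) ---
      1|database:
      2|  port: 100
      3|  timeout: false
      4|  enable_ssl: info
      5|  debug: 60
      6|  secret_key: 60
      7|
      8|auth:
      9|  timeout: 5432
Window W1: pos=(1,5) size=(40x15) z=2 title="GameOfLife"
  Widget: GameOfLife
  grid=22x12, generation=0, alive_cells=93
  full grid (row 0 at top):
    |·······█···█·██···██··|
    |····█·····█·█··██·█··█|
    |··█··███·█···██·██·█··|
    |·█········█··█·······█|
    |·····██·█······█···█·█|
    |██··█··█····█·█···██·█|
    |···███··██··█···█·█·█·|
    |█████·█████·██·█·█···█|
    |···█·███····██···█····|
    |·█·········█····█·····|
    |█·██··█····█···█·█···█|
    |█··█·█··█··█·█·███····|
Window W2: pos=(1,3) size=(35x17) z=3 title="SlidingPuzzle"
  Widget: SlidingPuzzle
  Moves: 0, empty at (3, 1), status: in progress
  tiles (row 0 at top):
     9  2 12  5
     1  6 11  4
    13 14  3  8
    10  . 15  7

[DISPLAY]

 ┃└────┴────┴────┴────┘            ┃    ┃le.com,
 ┃Moves: 0                         ┃    ┃com,9  
 ┃                                 ┃    ┃       
 ┃                                 ┃    ┃       
 ┃                                 ┃    ┃━━━━━━━
 ┗━━━━━━━━━━━━━━━━━━━━━━━━━━━━━━━━━┛━━━━┛       
                                                
                                                
                                                
                                                
                                                
                                                
                                                
                                                
                                                
                                                
                                                
                                                
                                                
                                                
                                                


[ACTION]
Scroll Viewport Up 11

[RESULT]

 ┏━━━━━━━━━━━━━━━━━━━━━━━━━━━━━━━━━┓────────────
 ┃ SlidingPuzzle                   ┃ings.yaml   
 ┠─────────────────────────────────┨━━━━┓───────
 ┃┌────┬────┬────┬────┐            ┃    ┃       
 ┃│  9 │  2 │ 12 │  5 │            ┃────┨com,1  
 ┃├────┼────┼────┼────┤            ┃    ┃om,2   
 ┃│  1 │  6 │ 11 │  4 │            ┃    ┃com,3  
 ┃├────┼────┼────┼────┤            ┃    ┃.com,4 
 ┃│ 13 │ 14 │  3 │  8 │            ┃    ┃le.com,
 ┃├────┼────┼────┼────┤            ┃    ┃com,6  
 ┃│ 10 │    │ 15 │  7 │            ┃    ┃le.com,
 ┃└────┴────┴────┴────┘            ┃    ┃le.com,
 ┃Moves: 0                         ┃    ┃com,9  
 ┃                                 ┃    ┃       
 ┃                                 ┃    ┃       
 ┃                                 ┃    ┃━━━━━━━
 ┗━━━━━━━━━━━━━━━━━━━━━━━━━━━━━━━━━┛━━━━┛       
                                                
                                                
                                                
                                                


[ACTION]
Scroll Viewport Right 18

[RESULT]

┏━━━━━━━━━━━━━━━━━━━━━━━━━━━━━━━━━┓────────────┨
┃ SlidingPuzzle                   ┃ings.yaml   ┃
┠─────────────────────────────────┨━━━━┓───────┃
┃┌────┬────┬────┬────┐            ┃    ┃       ┃
┃│  9 │  2 │ 12 │  5 │            ┃────┨com,1  ┃
┃├────┼────┼────┼────┤            ┃    ┃om,2   ┃
┃│  1 │  6 │ 11 │  4 │            ┃    ┃com,3  ┃
┃├────┼────┼────┼────┤            ┃    ┃.com,4 ┃
┃│ 13 │ 14 │  3 │  8 │            ┃    ┃le.com,┃
┃├────┼────┼────┼────┤            ┃    ┃com,6  ┃
┃│ 10 │    │ 15 │  7 │            ┃    ┃le.com,┃
┃└────┴────┴────┴────┘            ┃    ┃le.com,┃
┃Moves: 0                         ┃    ┃com,9  ┃
┃                                 ┃    ┃       ┃
┃                                 ┃    ┃       ┃
┃                                 ┃    ┃━━━━━━━┛
┗━━━━━━━━━━━━━━━━━━━━━━━━━━━━━━━━━┛━━━━┛        
                                                
                                                
                                                
                                                


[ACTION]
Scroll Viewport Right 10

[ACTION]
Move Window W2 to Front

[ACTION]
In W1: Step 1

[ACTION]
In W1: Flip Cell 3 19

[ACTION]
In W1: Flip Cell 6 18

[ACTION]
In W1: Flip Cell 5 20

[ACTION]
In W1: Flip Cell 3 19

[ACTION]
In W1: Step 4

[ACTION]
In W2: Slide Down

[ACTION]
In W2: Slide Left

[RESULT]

┏━━━━━━━━━━━━━━━━━━━━━━━━━━━━━━━━━┓────────────┨
┃ SlidingPuzzle                   ┃ings.yaml   ┃
┠─────────────────────────────────┨━━━━┓───────┃
┃┌────┬────┬────┬────┐            ┃    ┃       ┃
┃│  9 │  2 │ 12 │  5 │            ┃────┨com,1  ┃
┃├────┼────┼────┼────┤            ┃    ┃om,2   ┃
┃│  1 │  6 │ 11 │  4 │            ┃    ┃com,3  ┃
┃├────┼────┼────┼────┤            ┃    ┃.com,4 ┃
┃│ 13 │  3 │    │  8 │            ┃    ┃le.com,┃
┃├────┼────┼────┼────┤            ┃    ┃com,6  ┃
┃│ 10 │ 14 │ 15 │  7 │            ┃    ┃le.com,┃
┃└────┴────┴────┴────┘            ┃    ┃le.com,┃
┃Moves: 2                         ┃    ┃com,9  ┃
┃                                 ┃    ┃       ┃
┃                                 ┃    ┃       ┃
┃                                 ┃    ┃━━━━━━━┛
┗━━━━━━━━━━━━━━━━━━━━━━━━━━━━━━━━━┛━━━━┛        
                                                
                                                
                                                
                                                


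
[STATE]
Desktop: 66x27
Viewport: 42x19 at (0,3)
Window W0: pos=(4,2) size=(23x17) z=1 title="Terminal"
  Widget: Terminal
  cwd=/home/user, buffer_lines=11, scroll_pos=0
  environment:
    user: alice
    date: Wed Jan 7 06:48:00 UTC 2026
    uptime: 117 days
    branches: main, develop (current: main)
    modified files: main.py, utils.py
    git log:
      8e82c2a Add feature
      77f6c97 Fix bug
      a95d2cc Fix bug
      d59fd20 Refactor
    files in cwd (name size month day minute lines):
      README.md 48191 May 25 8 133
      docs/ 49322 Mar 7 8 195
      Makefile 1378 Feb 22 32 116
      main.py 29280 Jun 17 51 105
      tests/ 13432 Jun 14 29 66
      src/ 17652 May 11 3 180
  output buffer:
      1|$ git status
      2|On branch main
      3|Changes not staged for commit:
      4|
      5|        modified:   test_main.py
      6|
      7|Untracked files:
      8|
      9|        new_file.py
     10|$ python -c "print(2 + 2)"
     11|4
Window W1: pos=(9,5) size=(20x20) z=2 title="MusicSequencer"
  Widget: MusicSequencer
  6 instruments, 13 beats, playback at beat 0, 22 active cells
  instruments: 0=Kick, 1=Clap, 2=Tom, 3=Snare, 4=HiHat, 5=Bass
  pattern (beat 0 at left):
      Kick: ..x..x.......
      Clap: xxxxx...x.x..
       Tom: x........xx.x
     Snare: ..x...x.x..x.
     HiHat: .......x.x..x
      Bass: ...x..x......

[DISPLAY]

    ┃ Terminal            ┃               
    ┠─────────────────────┨               
    ┃$ gi┏━━━━━━━━━━━━━━━━━━┓             
    ┃On b┃ MusicSequencer   ┃             
    ┃Chan┠──────────────────┨             
    ┃    ┃      ▼12345678901┃             
    ┃    ┃  Kick··█··█······┃             
    ┃    ┃  Clap█████···█·█·┃             
    ┃Untr┃   Tom█········██·┃             
    ┃    ┃ Snare··█···█·█··█┃             
    ┃    ┃ HiHat·······█·█··┃             
    ┃$ py┃  Bass···█··█·····┃             
    ┃4   ┃                  ┃             
    ┃$ █ ┃                  ┃             
    ┃    ┃                  ┃             
    ┗━━━━┃                  ┃             
         ┃                  ┃             
         ┃                  ┃             
         ┃                  ┃             


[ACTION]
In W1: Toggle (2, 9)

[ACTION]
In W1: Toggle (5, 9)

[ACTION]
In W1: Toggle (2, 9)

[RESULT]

    ┃ Terminal            ┃               
    ┠─────────────────────┨               
    ┃$ gi┏━━━━━━━━━━━━━━━━━━┓             
    ┃On b┃ MusicSequencer   ┃             
    ┃Chan┠──────────────────┨             
    ┃    ┃      ▼12345678901┃             
    ┃    ┃  Kick··█··█······┃             
    ┃    ┃  Clap█████···█·█·┃             
    ┃Untr┃   Tom█········██·┃             
    ┃    ┃ Snare··█···█·█··█┃             
    ┃    ┃ HiHat·······█·█··┃             
    ┃$ py┃  Bass···█··█··█··┃             
    ┃4   ┃                  ┃             
    ┃$ █ ┃                  ┃             
    ┃    ┃                  ┃             
    ┗━━━━┃                  ┃             
         ┃                  ┃             
         ┃                  ┃             
         ┃                  ┃             


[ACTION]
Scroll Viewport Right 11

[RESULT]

nal            ┃                          
───────────────┨                          
━━━━━━━━━━━━━━━━━┓                        
MusicSequencer   ┃                        
─────────────────┨                        
     ▼12345678901┃                        
 Kick··█··█······┃                        
 Clap█████···█·█·┃                        
  Tom█········██·┃                        
Snare··█···█·█··█┃                        
HiHat·······█·█··┃                        
 Bass···█··█··█··┃                        
                 ┃                        
                 ┃                        
                 ┃                        
                 ┃                        
                 ┃                        
                 ┃                        
                 ┃                        


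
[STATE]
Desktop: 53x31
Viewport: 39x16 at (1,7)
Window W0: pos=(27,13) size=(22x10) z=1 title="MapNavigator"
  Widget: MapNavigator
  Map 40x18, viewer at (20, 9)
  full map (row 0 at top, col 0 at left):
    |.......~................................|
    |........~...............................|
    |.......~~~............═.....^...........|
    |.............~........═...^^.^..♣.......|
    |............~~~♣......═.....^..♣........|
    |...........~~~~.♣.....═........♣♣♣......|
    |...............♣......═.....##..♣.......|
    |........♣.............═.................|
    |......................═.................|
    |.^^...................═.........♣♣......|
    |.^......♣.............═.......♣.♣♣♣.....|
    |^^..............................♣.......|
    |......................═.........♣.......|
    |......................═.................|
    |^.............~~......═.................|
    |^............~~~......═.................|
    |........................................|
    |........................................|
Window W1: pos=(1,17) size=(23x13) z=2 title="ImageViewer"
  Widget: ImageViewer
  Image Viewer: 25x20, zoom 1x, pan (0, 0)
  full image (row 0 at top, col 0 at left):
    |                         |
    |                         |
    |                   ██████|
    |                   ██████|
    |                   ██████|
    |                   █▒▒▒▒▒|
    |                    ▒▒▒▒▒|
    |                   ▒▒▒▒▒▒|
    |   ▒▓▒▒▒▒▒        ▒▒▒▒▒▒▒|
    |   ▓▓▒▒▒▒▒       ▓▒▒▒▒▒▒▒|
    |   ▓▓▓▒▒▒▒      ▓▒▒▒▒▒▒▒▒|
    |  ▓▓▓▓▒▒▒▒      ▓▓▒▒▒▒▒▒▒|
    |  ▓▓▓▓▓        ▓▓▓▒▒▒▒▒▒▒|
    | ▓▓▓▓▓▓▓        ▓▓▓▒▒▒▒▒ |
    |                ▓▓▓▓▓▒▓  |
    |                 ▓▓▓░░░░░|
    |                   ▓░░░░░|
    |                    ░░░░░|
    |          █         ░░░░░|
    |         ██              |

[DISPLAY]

                                       
                                       
                                       
                                       
                                       
                                       
                          ┏━━━━━━━━━━━━
                          ┃ MapNavigato
                          ┠────────────
                          ┃.....♣......
┏━━━━━━━━━━━━━━━━━━━━━┓   ┃............
┃ ImageViewer         ┃   ┃............
┠─────────────────────┨   ┃..........@.
┃                     ┃   ┃............
┃                     ┃   ┃............
┃                   ██┃   ┗━━━━━━━━━━━━


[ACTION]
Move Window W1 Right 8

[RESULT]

                                       
                                       
                                       
                                       
                                       
                                       
                          ┏━━━━━━━━━━━━
                          ┃ MapNavigato
                          ┠────────────
                          ┃.....♣......
        ┏━━━━━━━━━━━━━━━━━━━━━┓........
        ┃ ImageViewer         ┃........
        ┠─────────────────────┨......@.
        ┃                     ┃........
        ┃                     ┃........
        ┃                   ██┃━━━━━━━━


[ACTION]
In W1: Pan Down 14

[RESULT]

                                       
                                       
                                       
                                       
                                       
                                       
                          ┏━━━━━━━━━━━━
                          ┃ MapNavigato
                          ┠────────────
                          ┃.....♣......
        ┏━━━━━━━━━━━━━━━━━━━━━┓........
        ┃ ImageViewer         ┃........
        ┠─────────────────────┨......@.
        ┃                ▓▓▓▓▓┃........
        ┃                 ▓▓▓░┃........
        ┃                   ▓░┃━━━━━━━━


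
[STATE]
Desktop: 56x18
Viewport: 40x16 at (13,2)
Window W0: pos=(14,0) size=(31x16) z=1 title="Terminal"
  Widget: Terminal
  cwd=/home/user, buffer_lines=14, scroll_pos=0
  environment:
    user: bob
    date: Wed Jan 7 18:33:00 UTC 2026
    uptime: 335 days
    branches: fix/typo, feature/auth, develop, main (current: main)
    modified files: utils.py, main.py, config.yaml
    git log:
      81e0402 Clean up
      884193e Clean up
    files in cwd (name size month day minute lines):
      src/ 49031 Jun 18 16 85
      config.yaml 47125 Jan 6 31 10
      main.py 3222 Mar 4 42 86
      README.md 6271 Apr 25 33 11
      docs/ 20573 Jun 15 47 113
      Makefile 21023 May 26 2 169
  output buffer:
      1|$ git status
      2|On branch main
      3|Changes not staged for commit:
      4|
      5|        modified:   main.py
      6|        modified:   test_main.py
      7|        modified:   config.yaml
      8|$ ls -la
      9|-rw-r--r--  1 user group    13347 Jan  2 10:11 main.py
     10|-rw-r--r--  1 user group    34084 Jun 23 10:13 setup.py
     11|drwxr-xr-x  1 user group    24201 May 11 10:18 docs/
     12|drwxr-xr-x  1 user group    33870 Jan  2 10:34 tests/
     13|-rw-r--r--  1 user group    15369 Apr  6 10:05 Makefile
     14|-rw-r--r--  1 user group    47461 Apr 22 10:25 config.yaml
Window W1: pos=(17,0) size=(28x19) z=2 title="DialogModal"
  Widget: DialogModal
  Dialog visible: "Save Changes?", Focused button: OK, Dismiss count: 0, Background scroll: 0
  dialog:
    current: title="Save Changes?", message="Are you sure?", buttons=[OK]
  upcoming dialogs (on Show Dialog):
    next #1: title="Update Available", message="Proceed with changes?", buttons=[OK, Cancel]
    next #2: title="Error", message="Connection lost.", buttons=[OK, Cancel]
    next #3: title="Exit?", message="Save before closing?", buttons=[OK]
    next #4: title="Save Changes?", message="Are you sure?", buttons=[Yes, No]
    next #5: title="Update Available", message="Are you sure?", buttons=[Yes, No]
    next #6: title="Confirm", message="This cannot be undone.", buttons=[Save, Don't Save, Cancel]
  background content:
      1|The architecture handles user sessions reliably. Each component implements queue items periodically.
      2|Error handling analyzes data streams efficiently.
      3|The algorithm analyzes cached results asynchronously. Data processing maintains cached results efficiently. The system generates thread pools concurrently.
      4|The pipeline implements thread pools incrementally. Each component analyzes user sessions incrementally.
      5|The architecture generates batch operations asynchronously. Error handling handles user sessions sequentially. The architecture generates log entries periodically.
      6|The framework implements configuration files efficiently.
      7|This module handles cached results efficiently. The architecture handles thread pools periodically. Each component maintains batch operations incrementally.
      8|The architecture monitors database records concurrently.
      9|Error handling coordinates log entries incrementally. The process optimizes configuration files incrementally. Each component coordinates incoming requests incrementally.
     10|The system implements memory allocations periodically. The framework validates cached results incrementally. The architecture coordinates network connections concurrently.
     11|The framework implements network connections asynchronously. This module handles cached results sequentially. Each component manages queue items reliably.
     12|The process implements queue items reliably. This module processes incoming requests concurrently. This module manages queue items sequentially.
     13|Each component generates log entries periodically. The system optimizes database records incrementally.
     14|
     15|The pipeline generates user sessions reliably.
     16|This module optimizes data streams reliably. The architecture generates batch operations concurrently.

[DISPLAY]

 ┠──┠──────────────────────────┨        
 ┃$ ┃The architecture handles u┃        
 ┃On┃Error handling analyzes da┃        
 ┃Ch┃The algorithm analyzes cac┃        
 ┃  ┃The pipeline implements th┃        
 ┃  ┃The architecture generates┃        
 ┃  ┃The ┌───────────────┐nts c┃        
 ┃  ┃This│ Save Changes? │ached┃        
 ┃$ ┃The │ Are you sure? │tors ┃        
 ┃-r┃Erro│      [OK]     │nates┃        
 ┃-r┃The └───────────────┘ memo┃        
 ┃dr┃The framework implements n┃        
 ┃dr┃The process implements que┃        
 ┗━━┃Each component generates l┃        
    ┃                          ┃        
    ┃The pipeline generates use┃        


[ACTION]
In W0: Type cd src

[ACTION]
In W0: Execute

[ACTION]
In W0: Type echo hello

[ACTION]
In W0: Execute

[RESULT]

 ┠──┠──────────────────────────┨        
 ┃$ ┃The architecture handles u┃        
 ┃-r┃Error handling analyzes da┃        
 ┃-r┃The algorithm analyzes cac┃        
 ┃dr┃The pipeline implements th┃        
 ┃dr┃The architecture generates┃        
 ┃-r┃The ┌───────────────┐nts c┃        
 ┃-r┃This│ Save Changes? │ached┃        
 ┃$ ┃The │ Are you sure? │tors ┃        
 ┃  ┃Erro│      [OK]     │nates┃        
 ┃$ ┃The └───────────────┘ memo┃        
 ┃he┃The framework implements n┃        
 ┃$ ┃The process implements que┃        
 ┗━━┃Each component generates l┃        
    ┃                          ┃        
    ┃The pipeline generates use┃        


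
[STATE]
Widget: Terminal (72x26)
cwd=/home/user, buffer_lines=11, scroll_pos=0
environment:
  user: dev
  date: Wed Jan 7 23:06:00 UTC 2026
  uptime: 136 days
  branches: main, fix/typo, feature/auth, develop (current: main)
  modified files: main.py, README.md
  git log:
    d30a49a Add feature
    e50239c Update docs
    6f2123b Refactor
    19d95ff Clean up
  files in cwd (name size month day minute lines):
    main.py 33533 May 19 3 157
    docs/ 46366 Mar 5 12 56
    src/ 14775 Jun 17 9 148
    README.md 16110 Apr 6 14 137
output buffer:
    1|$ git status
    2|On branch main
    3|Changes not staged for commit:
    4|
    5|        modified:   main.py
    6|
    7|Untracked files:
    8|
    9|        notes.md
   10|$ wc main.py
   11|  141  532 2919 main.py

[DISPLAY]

$ git status                                                            
On branch main                                                          
Changes not staged for commit:                                          
                                                                        
        modified:   main.py                                             
                                                                        
Untracked files:                                                        
                                                                        
        notes.md                                                        
$ wc main.py                                                            
  141  532 2919 main.py                                                 
$ █                                                                     
                                                                        
                                                                        
                                                                        
                                                                        
                                                                        
                                                                        
                                                                        
                                                                        
                                                                        
                                                                        
                                                                        
                                                                        
                                                                        
                                                                        


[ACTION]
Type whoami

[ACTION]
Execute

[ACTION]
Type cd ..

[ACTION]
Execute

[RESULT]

$ git status                                                            
On branch main                                                          
Changes not staged for commit:                                          
                                                                        
        modified:   main.py                                             
                                                                        
Untracked files:                                                        
                                                                        
        notes.md                                                        
$ wc main.py                                                            
  141  532 2919 main.py                                                 
$ whoami                                                                
dev                                                                     
$ cd ..                                                                 
                                                                        
$ █                                                                     
                                                                        
                                                                        
                                                                        
                                                                        
                                                                        
                                                                        
                                                                        
                                                                        
                                                                        
                                                                        


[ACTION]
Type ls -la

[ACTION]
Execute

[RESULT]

$ git status                                                            
On branch main                                                          
Changes not staged for commit:                                          
                                                                        
        modified:   main.py                                             
                                                                        
Untracked files:                                                        
                                                                        
        notes.md                                                        
$ wc main.py                                                            
  141  532 2919 main.py                                                 
$ whoami                                                                
dev                                                                     
$ cd ..                                                                 
                                                                        
$ ls -la                                                                
-rw-r--r--  1 dev group    33533 May 19 10:03 main.py                   
drwxr-xr-x  1 dev group    46366 Mar  5 10:12 docs/                     
drwxr-xr-x  1 dev group    14775 Jun 17 10:09 src/                      
-rw-r--r--  1 dev group    16110 Apr  6 10:14 README.md                 
$ █                                                                     
                                                                        
                                                                        
                                                                        
                                                                        
                                                                        


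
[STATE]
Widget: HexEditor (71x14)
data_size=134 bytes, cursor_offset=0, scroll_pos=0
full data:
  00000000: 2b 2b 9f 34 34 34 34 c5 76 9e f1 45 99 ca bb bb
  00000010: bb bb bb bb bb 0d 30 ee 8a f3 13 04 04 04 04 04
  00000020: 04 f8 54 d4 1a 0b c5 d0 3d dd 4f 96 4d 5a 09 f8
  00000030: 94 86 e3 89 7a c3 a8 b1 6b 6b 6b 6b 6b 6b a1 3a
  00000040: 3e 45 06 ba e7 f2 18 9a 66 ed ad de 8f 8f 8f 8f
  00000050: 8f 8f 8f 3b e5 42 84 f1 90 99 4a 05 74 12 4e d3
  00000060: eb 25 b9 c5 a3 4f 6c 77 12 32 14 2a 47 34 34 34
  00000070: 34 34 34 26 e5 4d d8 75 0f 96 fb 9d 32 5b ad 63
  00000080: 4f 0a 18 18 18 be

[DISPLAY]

00000000  2B 2b 9f 34 34 34 34 c5  76 9e f1 45 99 ca bb bb  |++.4444.v.
00000010  bb bb bb bb bb 0d 30 ee  8a f3 13 04 04 04 04 04  |......0...
00000020  04 f8 54 d4 1a 0b c5 d0  3d dd 4f 96 4d 5a 09 f8  |..T.....=.
00000030  94 86 e3 89 7a c3 a8 b1  6b 6b 6b 6b 6b 6b a1 3a  |....z...kk
00000040  3e 45 06 ba e7 f2 18 9a  66 ed ad de 8f 8f 8f 8f  |>E......f.
00000050  8f 8f 8f 3b e5 42 84 f1  90 99 4a 05 74 12 4e d3  |...;.B....
00000060  eb 25 b9 c5 a3 4f 6c 77  12 32 14 2a 47 34 34 34  |.%...Olw.2
00000070  34 34 34 26 e5 4d d8 75  0f 96 fb 9d 32 5b ad 63  |444&.M.u..
00000080  4f 0a 18 18 18 be                                 |O.....    
                                                                       
                                                                       
                                                                       
                                                                       
                                                                       


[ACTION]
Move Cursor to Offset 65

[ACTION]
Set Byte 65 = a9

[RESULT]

00000000  2b 2b 9f 34 34 34 34 c5  76 9e f1 45 99 ca bb bb  |++.4444.v.
00000010  bb bb bb bb bb 0d 30 ee  8a f3 13 04 04 04 04 04  |......0...
00000020  04 f8 54 d4 1a 0b c5 d0  3d dd 4f 96 4d 5a 09 f8  |..T.....=.
00000030  94 86 e3 89 7a c3 a8 b1  6b 6b 6b 6b 6b 6b a1 3a  |....z...kk
00000040  3e A9 06 ba e7 f2 18 9a  66 ed ad de 8f 8f 8f 8f  |>.......f.
00000050  8f 8f 8f 3b e5 42 84 f1  90 99 4a 05 74 12 4e d3  |...;.B....
00000060  eb 25 b9 c5 a3 4f 6c 77  12 32 14 2a 47 34 34 34  |.%...Olw.2
00000070  34 34 34 26 e5 4d d8 75  0f 96 fb 9d 32 5b ad 63  |444&.M.u..
00000080  4f 0a 18 18 18 be                                 |O.....    
                                                                       
                                                                       
                                                                       
                                                                       
                                                                       


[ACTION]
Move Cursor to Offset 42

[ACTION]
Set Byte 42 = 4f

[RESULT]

00000000  2b 2b 9f 34 34 34 34 c5  76 9e f1 45 99 ca bb bb  |++.4444.v.
00000010  bb bb bb bb bb 0d 30 ee  8a f3 13 04 04 04 04 04  |......0...
00000020  04 f8 54 d4 1a 0b c5 d0  3d dd 4F 96 4d 5a 09 f8  |..T.....=.
00000030  94 86 e3 89 7a c3 a8 b1  6b 6b 6b 6b 6b 6b a1 3a  |....z...kk
00000040  3e a9 06 ba e7 f2 18 9a  66 ed ad de 8f 8f 8f 8f  |>.......f.
00000050  8f 8f 8f 3b e5 42 84 f1  90 99 4a 05 74 12 4e d3  |...;.B....
00000060  eb 25 b9 c5 a3 4f 6c 77  12 32 14 2a 47 34 34 34  |.%...Olw.2
00000070  34 34 34 26 e5 4d d8 75  0f 96 fb 9d 32 5b ad 63  |444&.M.u..
00000080  4f 0a 18 18 18 be                                 |O.....    
                                                                       
                                                                       
                                                                       
                                                                       
                                                                       
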